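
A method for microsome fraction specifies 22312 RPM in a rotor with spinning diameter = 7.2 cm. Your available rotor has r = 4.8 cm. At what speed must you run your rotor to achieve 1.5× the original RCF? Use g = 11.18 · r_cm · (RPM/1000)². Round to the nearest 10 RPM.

23670 RPM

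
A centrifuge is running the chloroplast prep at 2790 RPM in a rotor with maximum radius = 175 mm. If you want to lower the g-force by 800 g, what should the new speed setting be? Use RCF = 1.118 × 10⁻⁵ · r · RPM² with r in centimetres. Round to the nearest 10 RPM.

r = 175 mm = 17.5 cm
Current RCF = 1.118 × 10⁻⁵ × 17.5 × (2790)² = 1.118 × 10⁻⁵ × 17.5 × 7,784,100 ≈ 1,523 × g
Target RCF = 1,523 − 800 = 723 × g
N² = 723 / (19.565 × 10⁻⁵) = 3,695,374
N ≈ √3,695,374 ≈ 1,922.3

1920 RPM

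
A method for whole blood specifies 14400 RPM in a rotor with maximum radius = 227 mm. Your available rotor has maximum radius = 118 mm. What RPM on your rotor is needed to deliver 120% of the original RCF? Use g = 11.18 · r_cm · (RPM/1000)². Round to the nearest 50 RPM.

21900 RPM

Original rotor: r = 227 mm = 22.7 cm
RCF = 11.18 × r × (N/1000)²
RCF_original = 11.18 × 22.7 × (14.4)² = 11.18 × 22.7 × 207.36 ≈ 52,625.1 × g
Target RCF = 1.2 × 52,625.1 ≈ 63,150.1 × g
Your rotor: r = 118 mm = 11.8 cm
63,150.1 = 11.18 × 11.8 × (N/1000)²
(N/1000)² = 63,150.1 / 131.924 = 478.6855
N = 1000 × √478.6855 ≈ 21,878.9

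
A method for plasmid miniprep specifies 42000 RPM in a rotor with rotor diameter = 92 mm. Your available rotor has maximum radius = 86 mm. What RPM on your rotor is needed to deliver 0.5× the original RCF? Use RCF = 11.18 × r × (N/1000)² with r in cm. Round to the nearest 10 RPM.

Original rotor: r = 92 mm / 2 = 46 mm = 4.6 cm
RCF_original = 11.18 × 4.6 × (42)² = 11.18 × 4.6 × 1,764 ≈ 90,719 × g
Target RCF = 0.5 × 90,719 ≈ 45,359.5 × g
Your rotor: r = 86 mm = 8.6 cm
45,359.5 = 11.18 × 8.6 × (N/1000)²
(N/1000)² = 45,359.5 / 96.148 = 471.7675
N = 1000 × √471.7675 ≈ 21,720.2

≈ 21720 RPM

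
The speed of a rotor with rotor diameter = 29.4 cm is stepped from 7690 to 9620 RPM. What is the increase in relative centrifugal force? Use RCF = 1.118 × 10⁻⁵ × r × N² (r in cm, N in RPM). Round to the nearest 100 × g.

r = 29.4 / 2 = 14.7 cm
RCF₁ = 1.118 × 10⁻⁵ × 14.7 × (7690)² = 1.118 × 10⁻⁵ × 14.7 × 59,136,100 ≈ 9,718.8 × g
RCF₂ = 1.118 × 10⁻⁵ × 14.7 × (9620)² = 1.118 × 10⁻⁵ × 14.7 × 92,544,400 ≈ 15,209.3 × g
Increase = 15,209.3 − 9,718.8 = 5,490.5

≈ 5500 g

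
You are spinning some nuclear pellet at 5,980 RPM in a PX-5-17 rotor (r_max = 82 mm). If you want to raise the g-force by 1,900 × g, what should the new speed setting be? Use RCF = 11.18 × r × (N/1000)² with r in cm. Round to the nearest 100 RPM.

r = 82 mm = 8.2 cm
Current RCF = 11.18 × 8.2 × (5.98)² = 11.18 × 8.2 × 35.7604 ≈ 3,278.4 × g
Target RCF = 3,278.4 + 1,900 = 5,178.4 × g
(N/1000)² = 5,178.4 / 91.676 = 56.48589
N = 1000 × √56.48589 ≈ 7,515.7

7500 RPM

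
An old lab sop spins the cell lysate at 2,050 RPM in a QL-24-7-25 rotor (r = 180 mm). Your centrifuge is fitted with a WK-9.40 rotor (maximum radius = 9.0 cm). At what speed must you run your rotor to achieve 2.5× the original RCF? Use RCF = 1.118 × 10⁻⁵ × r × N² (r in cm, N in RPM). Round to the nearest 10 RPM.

Original rotor: r = 180 mm = 18.0 cm
RCF_original = 1.118 × 10⁻⁵ × 18 × (2050)² = 1.118 × 10⁻⁵ × 18 × 4,202,500 ≈ 845.7 × g
Target RCF = 2.5 × 845.7 ≈ 2,114.2 × g
2,114.2 = 1.118 × 10⁻⁵ × 9 × N²
N² = 2,114.2 / (10.062 × 10⁻⁵) = 21,011,727
N ≈ √21,011,727 ≈ 4,583.9

4580 RPM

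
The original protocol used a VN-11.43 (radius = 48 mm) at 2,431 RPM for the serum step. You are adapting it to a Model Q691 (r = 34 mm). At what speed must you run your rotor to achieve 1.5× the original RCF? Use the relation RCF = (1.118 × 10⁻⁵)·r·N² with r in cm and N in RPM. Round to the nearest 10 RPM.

≈ 3540 RPM

Original rotor: r = 48 mm = 4.8 cm
RCF_original = 1.118 × 10⁻⁵ × 4.8 × (2431)² = 1.118 × 10⁻⁵ × 4.8 × 5,909,761 ≈ 317.1 × g
Target RCF = 1.5 × 317.1 ≈ 475.7 × g
Your rotor: r = 34 mm = 3.4 cm
475.7 = 1.118 × 10⁻⁵ × 3.4 × N²
N² = 475.7 / (3.8012 × 10⁻⁵) = 12,514,469
N ≈ √12,514,469 ≈ 3,537.6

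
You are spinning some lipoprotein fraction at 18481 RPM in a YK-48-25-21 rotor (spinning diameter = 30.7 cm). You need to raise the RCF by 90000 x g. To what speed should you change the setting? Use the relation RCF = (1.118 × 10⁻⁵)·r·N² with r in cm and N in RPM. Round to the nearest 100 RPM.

29400 RPM

r = 30.7 / 2 = 15.35 cm
Current RCF = 1.118 × 10⁻⁵ × 15.35 × (18481)² = 1.118 × 10⁻⁵ × 15.35 × 341,547,361 ≈ 58,614 × g
Target RCF = 58,614 + 90,000 = 148,614 × g
N² = 148,614 / (17.1613 × 10⁻⁵) = 865,983,346
N ≈ √865,983,346 ≈ 29,427.6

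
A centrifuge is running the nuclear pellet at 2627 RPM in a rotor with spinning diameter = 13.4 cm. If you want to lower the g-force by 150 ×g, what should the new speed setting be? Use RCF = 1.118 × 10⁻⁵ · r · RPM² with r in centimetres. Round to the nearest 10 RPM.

≈ 2210 RPM

r = 13.4 / 2 = 6.7 cm
Current RCF = 1.118 × 10⁻⁵ × 6.7 × (2627)² = 1.118 × 10⁻⁵ × 6.7 × 6,901,129 ≈ 516.9 × g
Target RCF = 516.9 − 150 = 366.9 × g
N² = 366.9 / (7.4906 × 10⁻⁵) = 4,898,139
N ≈ √4,898,139 ≈ 2,213.2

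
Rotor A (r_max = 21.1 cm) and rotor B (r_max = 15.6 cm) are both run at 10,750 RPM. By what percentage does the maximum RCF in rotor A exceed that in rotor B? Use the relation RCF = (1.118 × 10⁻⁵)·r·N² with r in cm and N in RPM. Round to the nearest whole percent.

35%

At equal RPM, RCF scales linearly with r: ratio = 21.1 / 15.6 = 1.3526.
So rotor A delivers 35.3% more g-force.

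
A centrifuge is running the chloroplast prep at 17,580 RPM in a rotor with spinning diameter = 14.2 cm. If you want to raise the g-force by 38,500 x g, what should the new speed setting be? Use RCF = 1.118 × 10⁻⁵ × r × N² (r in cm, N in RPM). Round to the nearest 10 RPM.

r = 14.2 / 2 = 7.1 cm
Current RCF = 1.118 × 10⁻⁵ × 7.1 × (17580)² = 1.118 × 10⁻⁵ × 7.1 × 309,056,400 ≈ 24,532.3 × g
Target RCF = 24,532.3 + 38,500 = 63,032.3 × g
N² = 63,032.3 / (7.9378 × 10⁻⁵) = 794,077,704
N ≈ √794,077,704 ≈ 28,179.4

28180 RPM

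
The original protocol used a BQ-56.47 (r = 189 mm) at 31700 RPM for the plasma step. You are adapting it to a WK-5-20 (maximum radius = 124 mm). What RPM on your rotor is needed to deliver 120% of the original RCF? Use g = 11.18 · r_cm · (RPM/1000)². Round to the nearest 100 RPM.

Original rotor: r = 189 mm = 18.9 cm
RCF = 11.18 × r × (N/1000)²
RCF_original = 11.18 × 18.9 × (31.7)² = 11.18 × 18.9 × 1,004.89 ≈ 212,335.3 × g
Target RCF = 1.2 × 212,335.3 ≈ 254,802.4 × g
Your rotor: r = 124 mm = 12.4 cm
254,802.4 = 11.18 × 12.4 × (N/1000)²
(N/1000)² = 254,802.4 / 138.632 = 1837.977
N = 1000 × √1837.977 ≈ 42,871.6

42900 RPM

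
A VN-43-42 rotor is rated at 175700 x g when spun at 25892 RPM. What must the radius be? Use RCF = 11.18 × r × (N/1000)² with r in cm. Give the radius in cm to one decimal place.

175700 = 11.18 × r × (25.892)²
r = 175700 / (11.18 × 670.395664) = 175700 / 7495.024 ≈ 23.442 cm

r ≈ 23.4 cm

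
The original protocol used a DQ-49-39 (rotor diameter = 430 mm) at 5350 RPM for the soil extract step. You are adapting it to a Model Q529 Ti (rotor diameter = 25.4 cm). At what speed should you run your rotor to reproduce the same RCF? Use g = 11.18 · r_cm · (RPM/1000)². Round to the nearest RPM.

6961 RPM

Original rotor: r = 430 mm / 2 = 215 mm = 21.5 cm
RCF_original = 11.18 × 21.5 × (5.35)² = 11.18 × 21.5 × 28.6225 ≈ 6,880 × g
Your rotor: r = 25.4 / 2 = 12.7 cm
6,880 = 11.18 × 12.7 × (N/1000)²
(N/1000)² = 6,880 / 141.986 = 48.45548
N = 1000 × √48.45548 ≈ 6,961.0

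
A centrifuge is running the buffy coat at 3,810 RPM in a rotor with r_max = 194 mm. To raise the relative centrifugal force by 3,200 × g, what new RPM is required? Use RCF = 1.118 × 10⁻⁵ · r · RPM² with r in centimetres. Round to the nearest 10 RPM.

r = 194 mm = 19.4 cm
Current RCF = 1.118 × 10⁻⁵ × 19.4 × (3810)² = 1.118 × 10⁻⁵ × 19.4 × 14,516,100 ≈ 3,148.4 × g
Target RCF = 3,148.4 + 3,200 = 6,348.4 × g
N² = 6,348.4 / (21.6892 × 10⁻⁵) = 29,269,867
N ≈ √29,269,867 ≈ 5,410.2

≈ 5410 RPM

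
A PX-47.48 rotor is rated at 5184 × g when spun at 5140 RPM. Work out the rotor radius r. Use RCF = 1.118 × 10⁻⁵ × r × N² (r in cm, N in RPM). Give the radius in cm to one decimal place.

17.6 cm

5184 = 1.118 × 10⁻⁵ × r × (5140)²
r = 5184 / (1.118 × 10⁻⁵ × 26,419,600) = 5184 / 295.3711 ≈ 17.551 cm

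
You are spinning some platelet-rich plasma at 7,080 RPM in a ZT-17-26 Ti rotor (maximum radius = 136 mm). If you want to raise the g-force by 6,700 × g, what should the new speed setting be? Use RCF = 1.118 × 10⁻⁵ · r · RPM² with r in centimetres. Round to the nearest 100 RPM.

r = 136 mm = 13.6 cm
Current RCF = 1.118 × 10⁻⁵ × 13.6 × (7080)² = 1.118 × 10⁻⁵ × 13.6 × 50,126,400 ≈ 7,621.6 × g
Target RCF = 7,621.6 + 6,700 = 14,321.6 × g
N² = 14,321.6 / (15.2048 × 10⁻⁵) = 94,191,308
N ≈ √94,191,308 ≈ 9,705.2

9700 RPM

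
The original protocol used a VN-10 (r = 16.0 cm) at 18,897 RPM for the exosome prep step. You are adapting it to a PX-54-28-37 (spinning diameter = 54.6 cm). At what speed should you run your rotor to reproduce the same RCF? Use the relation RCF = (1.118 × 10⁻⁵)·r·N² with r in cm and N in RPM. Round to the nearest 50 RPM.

RCF = 1.118 × 10⁻⁵ × r × N²
RCF_original = 1.118 × 10⁻⁵ × 16 × (18897)² = 1.118 × 10⁻⁵ × 16 × 357,096,609 ≈ 63,877.4 × g
Your rotor: r = 54.6 / 2 = 27.3 cm
63,877.4 = 1.118 × 10⁻⁵ × 27.3 × N²
N² = 63,877.4 / (30.5214 × 10⁻⁵) = 209,287,254
N ≈ √209,287,254 ≈ 14,466.8

14450 RPM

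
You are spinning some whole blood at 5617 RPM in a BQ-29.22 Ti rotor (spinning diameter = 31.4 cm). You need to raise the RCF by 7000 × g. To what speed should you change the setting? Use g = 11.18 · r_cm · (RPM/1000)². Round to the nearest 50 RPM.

N₂ ≈ 8450 RPM

r = 31.4 / 2 = 15.7 cm
Current RCF = 11.18 × 15.7 × (5.617)² = 11.18 × 15.7 × 31.550689 ≈ 5,538 × g
Target RCF = 5,538 + 7,000 = 12,538 × g
(N/1000)² = 12,538 / 175.526 = 71.43101
N = 1000 × √71.43101 ≈ 8,451.7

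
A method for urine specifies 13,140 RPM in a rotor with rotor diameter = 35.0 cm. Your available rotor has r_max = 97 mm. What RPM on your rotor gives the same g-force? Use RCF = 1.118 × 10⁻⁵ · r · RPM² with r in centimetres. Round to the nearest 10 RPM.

Original rotor: r = 35.0 / 2 = 17.5 cm
RCF_original = 1.118 × 10⁻⁵ × 17.5 × (13140)² = 1.118 × 10⁻⁵ × 17.5 × 172,659,600 ≈ 33,780.9 × g
Your rotor: r = 97 mm = 9.7 cm
33,780.9 = 1.118 × 10⁻⁵ × 9.7 × N²
N² = 33,780.9 / (10.8446 × 10⁻⁵) = 311,499,733
N ≈ √311,499,733 ≈ 17,649.4

≈ 17650 RPM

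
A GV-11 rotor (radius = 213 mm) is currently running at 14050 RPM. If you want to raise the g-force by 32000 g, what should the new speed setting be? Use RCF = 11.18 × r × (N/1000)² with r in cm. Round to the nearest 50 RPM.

r = 213 mm = 21.3 cm
Current RCF = 11.18 × 21.3 × (14.05)² = 11.18 × 21.3 × 197.4025 ≈ 47,008.2 × g
Target RCF = 47,008.2 + 32,000 = 79,008.2 × g
(N/1000)² = 79,008.2 / 238.134 = 331.7804
N = 1000 × √331.7804 ≈ 18,214.8

N₂ ≈ 18200 RPM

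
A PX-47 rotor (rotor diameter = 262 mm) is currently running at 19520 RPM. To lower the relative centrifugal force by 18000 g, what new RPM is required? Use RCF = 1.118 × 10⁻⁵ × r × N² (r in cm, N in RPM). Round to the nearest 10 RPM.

N₂ ≈ 16070 RPM

r = 262 mm / 2 = 131 mm = 13.1 cm
Current RCF = 1.118 × 10⁻⁵ × 13.1 × (19520)² = 1.118 × 10⁻⁵ × 13.1 × 381,030,400 ≈ 55,805 × g
Target RCF = 55,805 − 18,000 = 37,805 × g
N² = 37,805 / (14.6458 × 10⁻⁵) = 258,128,610
N ≈ √258,128,610 ≈ 16,066.4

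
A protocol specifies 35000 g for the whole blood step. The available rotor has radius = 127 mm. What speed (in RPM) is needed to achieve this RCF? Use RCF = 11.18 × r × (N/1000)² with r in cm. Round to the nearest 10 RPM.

≈ 15700 RPM

r = 127 mm = 12.7 cm
35,000 = 11.18 × 12.7 × (N/1000)²
(N/1000)² = 35,000 / 141.986 = 246.5032
N = 1000 × √246.5032 ≈ 15,700.4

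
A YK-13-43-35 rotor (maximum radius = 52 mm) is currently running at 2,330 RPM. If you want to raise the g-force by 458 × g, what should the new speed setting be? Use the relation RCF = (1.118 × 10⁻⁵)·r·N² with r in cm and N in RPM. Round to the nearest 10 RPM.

r = 52 mm = 5.2 cm
Current RCF = 1.118 × 10⁻⁵ × 5.2 × (2330)² = 1.118 × 10⁻⁵ × 5.2 × 5,428,900 ≈ 315.6 × g
Target RCF = 315.6 + 458 = 773.6 × g
N² = 773.6 / (5.8136 × 10⁻⁵) = 13,306,729
N ≈ √13,306,729 ≈ 3,647.8

3650 RPM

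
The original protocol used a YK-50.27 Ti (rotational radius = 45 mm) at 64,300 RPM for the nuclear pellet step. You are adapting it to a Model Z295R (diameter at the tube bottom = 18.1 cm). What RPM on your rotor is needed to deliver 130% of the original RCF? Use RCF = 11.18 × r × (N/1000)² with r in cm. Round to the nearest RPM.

≈ 51697 RPM

Original rotor: r = 45 mm = 4.5 cm
RCF_original = 11.18 × 4.5 × (64.3)² = 11.18 × 4.5 × 4,134.49 ≈ 208,006.2 × g
Target RCF = 1.3 × 208,006.2 ≈ 270,408.1 × g
Your rotor: r = 18.1 / 2 = 9.05 cm
270,408.1 = 11.18 × 9.05 × (N/1000)²
(N/1000)² = 270,408.1 / 101.179 = 2672.571
N = 1000 × √2672.571 ≈ 51,696.9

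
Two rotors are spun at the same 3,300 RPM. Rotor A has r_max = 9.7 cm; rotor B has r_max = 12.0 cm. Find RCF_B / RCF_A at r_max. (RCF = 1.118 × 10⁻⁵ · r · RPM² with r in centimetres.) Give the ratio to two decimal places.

1.24

At fixed N, RCF ∝ r, so RCF_B/RCF_A = r_B/r_A = 12.0 / 9.7 = 1.2371.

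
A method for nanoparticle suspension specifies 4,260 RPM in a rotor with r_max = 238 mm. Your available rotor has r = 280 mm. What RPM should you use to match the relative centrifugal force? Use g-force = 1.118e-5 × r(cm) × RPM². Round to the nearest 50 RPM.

≈ 3950 RPM

Original rotor: r = 238 mm = 23.8 cm
RCF_original = 1.118 × 10⁻⁵ × 23.8 × (4260)² = 1.118 × 10⁻⁵ × 23.8 × 18,147,600 ≈ 4,828.8 × g
Your rotor: r = 280 mm = 28.0 cm
4,828.8 = 1.118 × 10⁻⁵ × 28 × N²
N² = 4,828.8 / (31.304 × 10⁻⁵) = 15,425,505
N ≈ √15,425,505 ≈ 3,927.5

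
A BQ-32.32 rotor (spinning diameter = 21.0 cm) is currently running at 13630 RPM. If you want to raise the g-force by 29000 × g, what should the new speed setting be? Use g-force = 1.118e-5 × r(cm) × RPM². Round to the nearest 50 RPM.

r = 21.0 / 2 = 10.5 cm
Current RCF = 1.118 × 10⁻⁵ × 10.5 × (13630)² = 1.118 × 10⁻⁵ × 10.5 × 185,776,900 ≈ 21,808.4 × g
Target RCF = 21,808.4 + 29,000 = 50,808.4 × g
N² = 50,808.4 / (11.739 × 10⁻⁵) = 432,817,105
N ≈ √432,817,105 ≈ 20,804.3

N₂ ≈ 20800 RPM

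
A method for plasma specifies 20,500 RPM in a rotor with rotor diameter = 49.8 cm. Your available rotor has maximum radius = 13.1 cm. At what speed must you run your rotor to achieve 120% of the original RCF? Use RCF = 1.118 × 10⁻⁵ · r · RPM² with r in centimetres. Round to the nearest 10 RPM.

30960 RPM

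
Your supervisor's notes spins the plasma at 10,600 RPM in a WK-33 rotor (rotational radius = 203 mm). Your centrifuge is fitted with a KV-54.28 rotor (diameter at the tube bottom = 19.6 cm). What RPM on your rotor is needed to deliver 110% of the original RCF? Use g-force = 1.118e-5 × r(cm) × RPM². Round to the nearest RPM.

16001 RPM

Original rotor: r = 203 mm = 20.3 cm
RCF_original = 1.118 × 10⁻⁵ × 20.3 × (10600)² = 1.118 × 10⁻⁵ × 20.3 × 112,360,000 ≈ 25,500.6 × g
Target RCF = 1.1 × 25,500.6 ≈ 28,050.7 × g
Your rotor: r = 19.6 / 2 = 9.8 cm
28,050.7 = 1.118 × 10⁻⁵ × 9.8 × N²
N² = 28,050.7 / (10.9564 × 10⁻⁵) = 256,021,138
N ≈ √256,021,138 ≈ 16,000.7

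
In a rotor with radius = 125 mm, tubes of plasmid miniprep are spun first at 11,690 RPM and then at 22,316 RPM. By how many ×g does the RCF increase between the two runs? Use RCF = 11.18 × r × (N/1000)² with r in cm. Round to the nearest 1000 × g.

r = 125 mm = 12.5 cm
RCF₁ = 11.18 × 12.5 × (11.69)² = 11.18 × 12.5 × 136.6561 ≈ 19,097.7 × g
RCF₂ = 11.18 × 12.5 × (22.316)² = 11.18 × 12.5 × 498.003856 ≈ 69,596 × g
Increase = 69,596 − 19,097.7 = 50,498.3

≈ 50000 ×g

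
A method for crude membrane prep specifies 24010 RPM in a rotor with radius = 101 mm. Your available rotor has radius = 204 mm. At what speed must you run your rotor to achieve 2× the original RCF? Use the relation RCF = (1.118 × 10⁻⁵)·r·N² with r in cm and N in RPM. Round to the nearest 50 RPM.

≈ 23900 RPM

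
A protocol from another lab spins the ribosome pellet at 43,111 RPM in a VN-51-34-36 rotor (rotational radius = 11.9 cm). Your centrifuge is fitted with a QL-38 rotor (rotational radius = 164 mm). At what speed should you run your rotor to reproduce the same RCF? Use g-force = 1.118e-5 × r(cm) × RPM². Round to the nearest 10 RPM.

RCF = 1.118 × 10⁻⁵ × r × N²
RCF_original = 1.118 × 10⁻⁵ × 11.9 × (43111)² = 1.118 × 10⁻⁵ × 11.9 × 1,858,558,321 ≈ 247,266.3 × g
Your rotor: r = 164 mm = 16.4 cm
247,266.3 = 1.118 × 10⁻⁵ × 16.4 × N²
N² = 247,266.3 / (18.3352 × 10⁻⁵) = 1,348,587,962
N ≈ √1,348,587,962 ≈ 36,723.1

36720 RPM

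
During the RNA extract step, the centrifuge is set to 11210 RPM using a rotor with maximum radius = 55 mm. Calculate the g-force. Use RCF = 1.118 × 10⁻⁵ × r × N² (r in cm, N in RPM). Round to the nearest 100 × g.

≈ 7700 g

r = 55 mm = 5.5 cm
RCF = 1.118 × 10⁻⁵ × 5.5 × (11210)² = 1.118 × 10⁻⁵ × 5.5 × 125,664,100 ≈ 7,727.1 × g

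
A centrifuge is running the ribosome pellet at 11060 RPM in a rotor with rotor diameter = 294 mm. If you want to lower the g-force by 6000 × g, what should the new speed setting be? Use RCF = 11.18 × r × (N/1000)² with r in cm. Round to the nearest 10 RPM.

9260 RPM

r = 294 mm / 2 = 147 mm = 14.7 cm
Current RCF = 11.18 × 14.7 × (11.06)² = 11.18 × 14.7 × 122.3236 ≈ 20,103.4 × g
Target RCF = 20,103.4 − 6,000 = 14,103.4 × g
(N/1000)² = 14,103.4 / 164.346 = 85.81529
N = 1000 × √85.81529 ≈ 9,263.7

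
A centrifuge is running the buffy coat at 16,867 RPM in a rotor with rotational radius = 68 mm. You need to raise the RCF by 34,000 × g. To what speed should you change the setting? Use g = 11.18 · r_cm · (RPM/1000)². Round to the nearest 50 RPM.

≈ 27050 RPM

r = 68 mm = 6.8 cm
Current RCF = 11.18 × 6.8 × (16.867)² = 11.18 × 6.8 × 284.495689 ≈ 21,628.5 × g
Target RCF = 21,628.5 + 34,000 = 55,628.5 × g
(N/1000)² = 55,628.5 / 76.024 = 731.7229
N = 1000 × √731.7229 ≈ 27,050.4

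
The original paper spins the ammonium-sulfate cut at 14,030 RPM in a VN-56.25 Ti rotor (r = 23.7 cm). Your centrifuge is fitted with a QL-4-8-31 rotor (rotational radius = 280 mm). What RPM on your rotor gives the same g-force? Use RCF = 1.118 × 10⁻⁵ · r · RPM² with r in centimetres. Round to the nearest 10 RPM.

RCF_original = 1.118 × 10⁻⁵ × 23.7 × (14030)² = 1.118 × 10⁻⁵ × 23.7 × 196,840,900 ≈ 52,156.1 × g
Your rotor: r = 280 mm = 28.0 cm
52,156.1 = 1.118 × 10⁻⁵ × 28 × N²
N² = 52,156.1 / (31.304 × 10⁻⁵) = 166,611,615
N ≈ √166,611,615 ≈ 12,907.8

≈ 12910 RPM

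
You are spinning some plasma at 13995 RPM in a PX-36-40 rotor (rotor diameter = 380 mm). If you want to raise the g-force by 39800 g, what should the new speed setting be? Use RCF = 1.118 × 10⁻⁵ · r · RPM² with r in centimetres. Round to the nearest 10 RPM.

≈ 19580 RPM

r = 380 mm / 2 = 190 mm = 19 cm
Current RCF = 1.118 × 10⁻⁵ × 19 × (13995)² = 1.118 × 10⁻⁵ × 19 × 195,860,025 ≈ 41,604.6 × g
Target RCF = 41,604.6 + 39,800 = 81,404.6 × g
N² = 81,404.6 / (21.242 × 10⁻⁵) = 383,224,743
N ≈ √383,224,743 ≈ 19,576.1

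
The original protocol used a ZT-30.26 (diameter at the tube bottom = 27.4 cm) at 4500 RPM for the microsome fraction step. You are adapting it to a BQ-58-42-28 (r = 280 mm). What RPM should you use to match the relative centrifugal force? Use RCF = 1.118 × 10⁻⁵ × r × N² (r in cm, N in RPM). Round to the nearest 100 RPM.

Original rotor: r = 27.4 / 2 = 13.7 cm
RCF = 1.118 × 10⁻⁵ × r × N²
RCF_original = 1.118 × 10⁻⁵ × 13.7 × (4500)² = 1.118 × 10⁻⁵ × 13.7 × 20,250,000 ≈ 3,101.6 × g
Your rotor: r = 280 mm = 28.0 cm
3,101.6 = 1.118 × 10⁻⁵ × 28 × N²
N² = 3,101.6 / (31.304 × 10⁻⁵) = 9,907,999
N ≈ √9,907,999 ≈ 3,147.7

≈ 3100 RPM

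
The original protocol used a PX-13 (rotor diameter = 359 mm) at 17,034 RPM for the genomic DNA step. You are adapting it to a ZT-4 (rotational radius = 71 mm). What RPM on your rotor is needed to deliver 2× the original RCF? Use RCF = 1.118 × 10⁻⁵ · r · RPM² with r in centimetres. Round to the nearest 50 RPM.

38300 RPM

Original rotor: r = 359 mm / 2 = 179.5 mm = 17.95 cm
RCF = 1.118 × 10⁻⁵ × r × N²
RCF_original = 1.118 × 10⁻⁵ × 17.95 × (17034)² = 1.118 × 10⁻⁵ × 17.95 × 290,157,156 ≈ 58,229 × g
Target RCF = 2 × 58,229 ≈ 116,458 × g
Your rotor: r = 71 mm = 7.1 cm
116,458 = 1.118 × 10⁻⁵ × 7.1 × N²
N² = 116,458 / (7.9378 × 10⁻⁵) = 1,467,131,951
N ≈ √1,467,131,951 ≈ 38,303.2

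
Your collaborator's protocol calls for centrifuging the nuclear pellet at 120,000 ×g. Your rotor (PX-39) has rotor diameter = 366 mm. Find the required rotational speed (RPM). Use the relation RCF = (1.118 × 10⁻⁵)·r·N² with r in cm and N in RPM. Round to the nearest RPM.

N ≈ 24218 RPM

r = 366 mm / 2 = 183 mm = 18.3 cm
RCF = 1.118 × 10⁻⁵ × r × N²
120,000 = 1.118 × 10⁻⁵ × 18.3 × N²
N² = 120,000 / (20.4594 × 10⁻⁵) = 586,527,464
N ≈ √586,527,464 ≈ 24,218.3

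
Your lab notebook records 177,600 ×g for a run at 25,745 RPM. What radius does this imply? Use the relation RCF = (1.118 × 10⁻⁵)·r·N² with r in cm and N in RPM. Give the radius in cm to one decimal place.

177600 = 1.118 × 10⁻⁵ × r × (25745)²
r = 177600 / (1.118 × 10⁻⁵ × 662,805,025) = 177600 / 7410.16 ≈ 23.967 cm

r ≈ 24.0 cm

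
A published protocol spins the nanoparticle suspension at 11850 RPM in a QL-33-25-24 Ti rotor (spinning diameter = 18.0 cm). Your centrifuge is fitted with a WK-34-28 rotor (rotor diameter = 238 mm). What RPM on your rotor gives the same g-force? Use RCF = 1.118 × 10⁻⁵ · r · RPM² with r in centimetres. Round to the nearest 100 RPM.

≈ 10300 RPM

Original rotor: r = 18.0 / 2 = 9 cm
RCF = 1.118 × 10⁻⁵ × r × N²
RCF_original = 1.118 × 10⁻⁵ × 9 × (11850)² = 1.118 × 10⁻⁵ × 9 × 140,422,500 ≈ 14,129.3 × g
Your rotor: r = 238 mm / 2 = 119 mm = 11.9 cm
14,129.3 = 1.118 × 10⁻⁵ × 11.9 × N²
N² = 14,129.3 / (13.3042 × 10⁻⁵) = 106,201,801
N ≈ √106,201,801 ≈ 10,305.4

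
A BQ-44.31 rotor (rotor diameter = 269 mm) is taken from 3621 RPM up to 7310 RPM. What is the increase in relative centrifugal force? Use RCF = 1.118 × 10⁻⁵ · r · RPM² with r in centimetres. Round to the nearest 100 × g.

≈ 6100 g

r = 269 mm / 2 = 134.5 mm = 13.45 cm
RCF₁ = 1.118 × 10⁻⁵ × 13.45 × (3621)² = 1.118 × 10⁻⁵ × 13.45 × 13,111,641 ≈ 1,971.6 × g
RCF₂ = 1.118 × 10⁻⁵ × 13.45 × (7310)² = 1.118 × 10⁻⁵ × 13.45 × 53,436,100 ≈ 8,035.2 × g
Increase = 8,035.2 − 1,971.6 = 6,063.6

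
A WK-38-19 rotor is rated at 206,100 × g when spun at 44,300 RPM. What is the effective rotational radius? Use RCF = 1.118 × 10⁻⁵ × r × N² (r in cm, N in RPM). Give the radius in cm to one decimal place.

9.4 cm

206100 = 1.118 × 10⁻⁵ × r × (44300)²
r = 206100 / (1.118 × 10⁻⁵ × 1,962,490,000) = 206100 / 21940.64 ≈ 9.394 cm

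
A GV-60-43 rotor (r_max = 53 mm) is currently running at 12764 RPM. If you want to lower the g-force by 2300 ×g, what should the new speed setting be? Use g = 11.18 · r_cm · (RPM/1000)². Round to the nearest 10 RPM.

r = 53 mm = 5.3 cm
Current RCF = 11.18 × 5.3 × (12.764)² = 11.18 × 5.3 × 162.919696 ≈ 9,653.6 × g
Target RCF = 9,653.6 − 2,300 = 7,353.6 × g
(N/1000)² = 7,353.6 / 59.254 = 124.103
N = 1000 × √124.103 ≈ 11,140.2

11140 RPM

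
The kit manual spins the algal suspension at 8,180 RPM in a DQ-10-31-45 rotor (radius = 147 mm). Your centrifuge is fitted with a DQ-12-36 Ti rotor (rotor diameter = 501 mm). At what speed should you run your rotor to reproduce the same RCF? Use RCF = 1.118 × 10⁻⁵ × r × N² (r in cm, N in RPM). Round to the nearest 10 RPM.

6270 RPM

Original rotor: r = 147 mm = 14.7 cm
RCF_original = 1.118 × 10⁻⁵ × 14.7 × (8180)² = 1.118 × 10⁻⁵ × 14.7 × 66,912,400 ≈ 10,996.8 × g
Your rotor: r = 501 mm / 2 = 250.5 mm = 25.05 cm
10,996.8 = 1.118 × 10⁻⁵ × 25.05 × N²
N² = 10,996.8 / (28.0059 × 10⁻⁵) = 39,266,012
N ≈ √39,266,012 ≈ 6,266.3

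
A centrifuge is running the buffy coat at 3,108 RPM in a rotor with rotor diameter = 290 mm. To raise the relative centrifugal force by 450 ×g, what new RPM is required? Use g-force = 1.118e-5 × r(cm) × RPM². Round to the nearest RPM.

N₂ ≈ 3526 RPM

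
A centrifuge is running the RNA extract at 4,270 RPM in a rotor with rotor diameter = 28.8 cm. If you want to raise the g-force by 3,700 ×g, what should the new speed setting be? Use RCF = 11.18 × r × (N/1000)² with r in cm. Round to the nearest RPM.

N₂ ≈ 6420 RPM

r = 28.8 / 2 = 14.4 cm
Current RCF = 11.18 × 14.4 × (4.27)² = 11.18 × 14.4 × 18.2329 ≈ 2,935.4 × g
Target RCF = 2,935.4 + 3,700 = 6,635.4 × g
(N/1000)² = 6,635.4 / 160.992 = 41.21571
N = 1000 × √41.21571 ≈ 6,419.9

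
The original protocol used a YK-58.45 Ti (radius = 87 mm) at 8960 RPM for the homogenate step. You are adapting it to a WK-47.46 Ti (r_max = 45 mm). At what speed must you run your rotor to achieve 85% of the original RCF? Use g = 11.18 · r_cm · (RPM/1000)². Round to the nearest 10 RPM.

Original rotor: r = 87 mm = 8.7 cm
RCF = 11.18 × r × (N/1000)²
RCF_original = 11.18 × 8.7 × (8.96)² = 11.18 × 8.7 × 80.2816 ≈ 7,808.7 × g
Target RCF = 0.85 × 7,808.7 ≈ 6,637.4 × g
Your rotor: r = 45 mm = 4.5 cm
6,637.4 = 11.18 × 4.5 × (N/1000)²
(N/1000)² = 6,637.4 / 50.31 = 131.93
N = 1000 × √131.93 ≈ 11,486.1

≈ 11490 RPM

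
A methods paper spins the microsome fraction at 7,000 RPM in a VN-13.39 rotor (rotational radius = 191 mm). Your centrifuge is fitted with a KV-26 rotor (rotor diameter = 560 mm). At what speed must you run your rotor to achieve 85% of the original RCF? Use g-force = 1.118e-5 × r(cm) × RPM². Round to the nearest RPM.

Original rotor: r = 191 mm = 19.1 cm
RCF_original = 1.118 × 10⁻⁵ × 19.1 × (7000)² = 1.118 × 10⁻⁵ × 19.1 × 49,000,000 ≈ 10,463.4 × g
Target RCF = 0.85 × 10,463.4 ≈ 8,893.9 × g
Your rotor: r = 560 mm / 2 = 280 mm = 28 cm
8,893.9 = 1.118 × 10⁻⁵ × 28 × N²
N² = 8,893.9 / (31.304 × 10⁻⁵) = 28,411,385
N ≈ √28,411,385 ≈ 5,330.2

≈ 5330 RPM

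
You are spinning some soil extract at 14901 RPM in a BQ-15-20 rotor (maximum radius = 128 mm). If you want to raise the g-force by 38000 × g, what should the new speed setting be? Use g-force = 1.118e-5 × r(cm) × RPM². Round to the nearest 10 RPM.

r = 128 mm = 12.8 cm
Current RCF = 1.118 × 10⁻⁵ × 12.8 × (14901)² = 1.118 × 10⁻⁵ × 12.8 × 222,039,801 ≈ 31,774.8 × g
Target RCF = 31,774.8 + 38,000 = 69,774.8 × g
N² = 69,774.8 / (14.3104 × 10⁻⁵) = 487,581,060
N ≈ √487,581,060 ≈ 22,081.2

22080 RPM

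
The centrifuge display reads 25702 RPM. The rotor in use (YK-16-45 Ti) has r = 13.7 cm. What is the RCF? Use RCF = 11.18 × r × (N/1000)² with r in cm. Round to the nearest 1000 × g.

101000 g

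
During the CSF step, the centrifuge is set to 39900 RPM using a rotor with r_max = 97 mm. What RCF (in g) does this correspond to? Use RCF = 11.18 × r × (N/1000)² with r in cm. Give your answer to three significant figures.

≈ 173000 g

r = 97 mm = 9.7 cm
RCF = 11.18 × 9.7 × (39.9)² = 11.18 × 9.7 × 1,592.01 ≈ 172,647.1 × g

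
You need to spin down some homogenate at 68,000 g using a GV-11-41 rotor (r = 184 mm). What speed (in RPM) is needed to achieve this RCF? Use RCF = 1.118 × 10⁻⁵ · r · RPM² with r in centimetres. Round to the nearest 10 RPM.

r = 184 mm = 18.4 cm
68,000 = 1.118 × 10⁻⁵ × 18.4 × N²
N² = 68,000 / (20.5712 × 10⁻⁵) = 330,559,228
N ≈ √330,559,228 ≈ 18,181.3

18180 RPM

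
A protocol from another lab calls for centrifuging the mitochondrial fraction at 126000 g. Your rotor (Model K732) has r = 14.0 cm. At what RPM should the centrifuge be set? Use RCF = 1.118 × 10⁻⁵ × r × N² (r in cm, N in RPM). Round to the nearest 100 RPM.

126,000 = 1.118 × 10⁻⁵ × 14 × N²
N² = 126,000 / (15.652 × 10⁻⁵) = 805,008,945
N ≈ √805,008,945 ≈ 28,372.7

N ≈ 28400 RPM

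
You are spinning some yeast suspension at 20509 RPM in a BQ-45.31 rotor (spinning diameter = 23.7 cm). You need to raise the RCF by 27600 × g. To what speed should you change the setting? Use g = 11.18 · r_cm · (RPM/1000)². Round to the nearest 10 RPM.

≈ 25080 RPM

r = 23.7 / 2 = 11.85 cm
Current RCF = 11.18 × 11.85 × (20.509)² = 11.18 × 11.85 × 420.619081 ≈ 55,724.9 × g
Target RCF = 55,724.9 + 27,600 = 83,324.9 × g
(N/1000)² = 83,324.9 / 132.483 = 628.9479
N = 1000 × √628.9479 ≈ 25,078.8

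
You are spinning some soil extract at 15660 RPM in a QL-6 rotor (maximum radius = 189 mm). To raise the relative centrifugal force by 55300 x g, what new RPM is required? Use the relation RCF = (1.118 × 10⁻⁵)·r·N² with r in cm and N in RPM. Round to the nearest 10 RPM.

r = 189 mm = 18.9 cm
Current RCF = 1.118 × 10⁻⁵ × 18.9 × (15660)² = 1.118 × 10⁻⁵ × 18.9 × 245,235,600 ≈ 51,818.8 × g
Target RCF = 51,818.8 + 55,300 = 107,118.8 × g
N² = 107,118.8 / (21.1302 × 10⁻⁵) = 506,946,456
N ≈ √506,946,456 ≈ 22,515.5

N₂ ≈ 22520 RPM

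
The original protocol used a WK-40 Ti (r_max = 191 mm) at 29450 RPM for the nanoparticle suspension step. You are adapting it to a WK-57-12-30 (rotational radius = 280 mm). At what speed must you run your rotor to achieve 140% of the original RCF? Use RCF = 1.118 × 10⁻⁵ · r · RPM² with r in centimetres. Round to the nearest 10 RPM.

≈ 28780 RPM

Original rotor: r = 191 mm = 19.1 cm
RCF_original = 1.118 × 10⁻⁵ × 19.1 × (29450)² = 1.118 × 10⁻⁵ × 19.1 × 867,302,500 ≈ 185,202 × g
Target RCF = 1.4 × 185,202 ≈ 259,282.8 × g
Your rotor: r = 280 mm = 28.0 cm
259,282.8 = 1.118 × 10⁻⁵ × 28 × N²
N² = 259,282.8 / (31.304 × 10⁻⁵) = 828,273,703
N ≈ √828,273,703 ≈ 28,779.7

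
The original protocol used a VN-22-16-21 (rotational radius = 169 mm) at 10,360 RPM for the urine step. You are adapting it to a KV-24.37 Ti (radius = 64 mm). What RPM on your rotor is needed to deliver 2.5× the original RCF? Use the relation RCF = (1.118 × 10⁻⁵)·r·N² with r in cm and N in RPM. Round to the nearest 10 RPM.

Original rotor: r = 169 mm = 16.9 cm
RCF_original = 1.118 × 10⁻⁵ × 16.9 × (10360)² = 1.118 × 10⁻⁵ × 16.9 × 107,329,600 ≈ 20,279.1 × g
Target RCF = 2.5 × 20,279.1 ≈ 50,697.8 × g
Your rotor: r = 64 mm = 6.4 cm
50,697.8 = 1.118 × 10⁻⁵ × 6.4 × N²
N² = 50,697.8 / (7.1552 × 10⁻⁵) = 708,544,835
N ≈ √708,544,835 ≈ 26,618.5

≈ 26620 RPM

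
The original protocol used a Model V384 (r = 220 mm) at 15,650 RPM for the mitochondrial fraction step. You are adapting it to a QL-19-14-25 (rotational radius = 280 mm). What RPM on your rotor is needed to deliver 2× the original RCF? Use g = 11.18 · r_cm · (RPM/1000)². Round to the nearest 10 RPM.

19620 RPM

Original rotor: r = 220 mm = 22.0 cm
RCF = 11.18 × r × (N/1000)²
RCF_original = 11.18 × 22 × (15.65)² = 11.18 × 22 × 244.9225 ≈ 60,241.1 × g
Target RCF = 2 × 60,241.1 ≈ 120,482.2 × g
Your rotor: r = 280 mm = 28.0 cm
120,482.2 = 11.18 × 28 × (N/1000)²
(N/1000)² = 120,482.2 / 313.04 = 384.878
N = 1000 × √384.878 ≈ 19,618.3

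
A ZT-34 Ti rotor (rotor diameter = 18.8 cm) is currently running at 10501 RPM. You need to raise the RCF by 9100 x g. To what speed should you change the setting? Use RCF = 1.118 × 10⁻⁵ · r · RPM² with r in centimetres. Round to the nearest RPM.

14031 RPM

r = 18.8 / 2 = 9.4 cm
Current RCF = 1.118 × 10⁻⁵ × 9.4 × (10501)² = 1.118 × 10⁻⁵ × 9.4 × 110,271,001 ≈ 11,588.6 × g
Target RCF = 11,588.6 + 9,100 = 20,688.6 × g
N² = 20,688.6 / (10.5092 × 10⁻⁵) = 196,861,797
N ≈ √196,861,797 ≈ 14,030.7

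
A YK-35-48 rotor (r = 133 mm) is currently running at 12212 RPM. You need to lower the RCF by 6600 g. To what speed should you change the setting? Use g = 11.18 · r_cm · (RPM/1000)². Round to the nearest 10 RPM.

N₂ ≈ 10230 RPM

r = 133 mm = 13.3 cm
Current RCF = 11.18 × 13.3 × (12.212)² = 11.18 × 13.3 × 149.132944 ≈ 22,175.2 × g
Target RCF = 22,175.2 − 6,600 = 15,575.2 × g
(N/1000)² = 15,575.2 / 148.694 = 104.7467
N = 1000 × √104.7467 ≈ 10,234.6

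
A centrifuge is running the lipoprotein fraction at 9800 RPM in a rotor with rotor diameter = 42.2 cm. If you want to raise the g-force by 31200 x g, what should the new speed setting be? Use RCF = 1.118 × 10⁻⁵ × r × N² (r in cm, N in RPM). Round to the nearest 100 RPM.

r = 42.2 / 2 = 21.1 cm
Current RCF = 1.118 × 10⁻⁵ × 21.1 × (9800)² = 1.118 × 10⁻⁵ × 21.1 × 96,040,000 ≈ 22,655.6 × g
Target RCF = 22,655.6 + 31,200 = 53,855.6 × g
N² = 53,855.6 / (23.5898 × 10⁻⁵) = 228,300,367
N ≈ √228,300,367 ≈ 15,109.6

N₂ ≈ 15100 RPM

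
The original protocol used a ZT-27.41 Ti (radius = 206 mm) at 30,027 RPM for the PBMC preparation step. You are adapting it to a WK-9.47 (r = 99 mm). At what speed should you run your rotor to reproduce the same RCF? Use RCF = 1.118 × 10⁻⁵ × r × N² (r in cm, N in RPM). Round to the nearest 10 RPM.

43310 RPM

Original rotor: r = 206 mm = 20.6 cm
RCF = 1.118 × 10⁻⁵ × r × N²
RCF_original = 1.118 × 10⁻⁵ × 20.6 × (30027)² = 1.118 × 10⁻⁵ × 20.6 × 901,620,729 ≈ 207,650.5 × g
Your rotor: r = 99 mm = 9.9 cm
207,650.5 = 1.118 × 10⁻⁵ × 9.9 × N²
N² = 207,650.5 / (11.0682 × 10⁻⁵) = 1,876,099,998
N ≈ √1,876,099,998 ≈ 43,314.0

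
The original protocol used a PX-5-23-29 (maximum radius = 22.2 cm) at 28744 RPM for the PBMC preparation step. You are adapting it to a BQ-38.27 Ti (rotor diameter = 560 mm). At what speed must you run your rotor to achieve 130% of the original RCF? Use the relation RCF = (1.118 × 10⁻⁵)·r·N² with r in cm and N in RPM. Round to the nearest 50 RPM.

29200 RPM

RCF_original = 1.118 × 10⁻⁵ × 22.2 × (28744)² = 1.118 × 10⁻⁵ × 22.2 × 826,217,536 ≈ 205,063.9 × g
Target RCF = 1.3 × 205,063.9 ≈ 266,583.1 × g
Your rotor: r = 560 mm / 2 = 280 mm = 28 cm
266,583.1 = 1.118 × 10⁻⁵ × 28 × N²
N² = 266,583.1 / (31.304 × 10⁻⁵) = 851,594,365
N ≈ √851,594,365 ≈ 29,182.1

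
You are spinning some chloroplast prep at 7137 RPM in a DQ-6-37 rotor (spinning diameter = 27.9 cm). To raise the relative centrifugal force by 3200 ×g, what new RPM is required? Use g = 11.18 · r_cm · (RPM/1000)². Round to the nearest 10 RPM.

r = 27.9 / 2 = 13.95 cm
Current RCF = 11.18 × 13.95 × (7.137)² = 11.18 × 13.95 × 50.936769 ≈ 7,944.1 × g
Target RCF = 7,944.1 + 3,200 = 11,144.1 × g
(N/1000)² = 11,144.1 / 155.961 = 71.4544
N = 1000 × √71.4544 ≈ 8,453.1

8450 RPM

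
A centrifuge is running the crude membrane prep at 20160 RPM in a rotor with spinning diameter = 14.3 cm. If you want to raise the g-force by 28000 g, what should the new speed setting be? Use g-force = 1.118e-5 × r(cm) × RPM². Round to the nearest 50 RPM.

r = 14.3 / 2 = 7.15 cm
Current RCF = 1.118 × 10⁻⁵ × 7.15 × (20160)² = 1.118 × 10⁻⁵ × 7.15 × 406,425,600 ≈ 32,488.4 × g
Target RCF = 32,488.4 + 28,000 = 60,488.4 × g
N² = 60,488.4 / (7.9937 × 10⁻⁵) = 756,700,902
N ≈ √756,700,902 ≈ 27,508.2

N₂ ≈ 27500 RPM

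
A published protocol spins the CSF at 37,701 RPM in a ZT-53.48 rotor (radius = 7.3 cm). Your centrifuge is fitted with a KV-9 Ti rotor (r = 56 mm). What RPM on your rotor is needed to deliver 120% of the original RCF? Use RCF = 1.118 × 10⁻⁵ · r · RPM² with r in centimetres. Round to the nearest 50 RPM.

RCF_original = 1.118 × 10⁻⁵ × 7.3 × (37701)² = 1.118 × 10⁻⁵ × 7.3 × 1,421,365,401 ≈ 116,003.3 × g
Target RCF = 1.2 × 116,003.3 ≈ 139,204 × g
Your rotor: r = 56 mm = 5.6 cm
139,204 = 1.118 × 10⁻⁵ × 5.6 × N²
N² = 139,204 / (6.2608 × 10⁻⁵) = 2,223,421,927
N ≈ √2,223,421,927 ≈ 47,153.2

47150 RPM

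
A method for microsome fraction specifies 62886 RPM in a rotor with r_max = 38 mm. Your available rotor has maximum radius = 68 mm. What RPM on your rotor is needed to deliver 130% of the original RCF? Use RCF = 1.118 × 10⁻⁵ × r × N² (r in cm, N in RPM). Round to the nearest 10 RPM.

Original rotor: r = 38 mm = 3.8 cm
RCF = 1.118 × 10⁻⁵ × r × N²
RCF_original = 1.118 × 10⁻⁵ × 3.8 × (62886)² = 1.118 × 10⁻⁵ × 3.8 × 3,954,648,996 ≈ 168,009.3 × g
Target RCF = 1.3 × 168,009.3 ≈ 218,412.1 × g
Your rotor: r = 68 mm = 6.8 cm
218,412.1 = 1.118 × 10⁻⁵ × 6.8 × N²
N² = 218,412.1 / (7.6024 × 10⁻⁵) = 2,872,936,178
N ≈ √2,872,936,178 ≈ 53,599.8

≈ 53600 RPM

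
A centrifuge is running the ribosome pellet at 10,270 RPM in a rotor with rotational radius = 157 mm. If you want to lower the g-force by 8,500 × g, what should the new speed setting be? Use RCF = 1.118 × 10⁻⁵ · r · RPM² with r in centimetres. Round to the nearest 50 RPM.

r = 157 mm = 15.7 cm
Current RCF = 1.118 × 10⁻⁵ × 15.7 × (10270)² = 1.118 × 10⁻⁵ × 15.7 × 105,472,900 ≈ 18,513.2 × g
Target RCF = 18,513.2 − 8,500 = 10,013.2 × g
N² = 10,013.2 / (17.5526 × 10⁻⁵) = 57,046,819
N ≈ √57,046,819 ≈ 7,552.9

N₂ ≈ 7550 RPM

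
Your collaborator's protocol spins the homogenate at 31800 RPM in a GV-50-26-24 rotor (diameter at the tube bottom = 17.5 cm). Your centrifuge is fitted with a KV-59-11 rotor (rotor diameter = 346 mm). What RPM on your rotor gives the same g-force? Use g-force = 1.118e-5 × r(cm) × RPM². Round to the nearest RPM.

Original rotor: r = 17.5 / 2 = 8.75 cm
RCF = 1.118 × 10⁻⁵ × r × N²
RCF_original = 1.118 × 10⁻⁵ × 8.75 × (31800)² = 1.118 × 10⁻⁵ × 8.75 × 1,011,240,000 ≈ 98,924.6 × g
Your rotor: r = 346 mm / 2 = 173 mm = 17.3 cm
98,924.6 = 1.118 × 10⁻⁵ × 17.3 × N²
N² = 98,924.6 / (19.3414 × 10⁻⁵) = 511,465,561
N ≈ √511,465,561 ≈ 22,615.6

22616 RPM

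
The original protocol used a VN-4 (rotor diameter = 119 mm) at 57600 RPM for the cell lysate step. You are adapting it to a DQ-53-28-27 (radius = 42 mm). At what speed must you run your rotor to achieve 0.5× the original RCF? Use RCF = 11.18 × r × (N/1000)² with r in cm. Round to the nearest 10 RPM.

48480 RPM

Original rotor: r = 119 mm / 2 = 59.5 mm = 5.95 cm
RCF = 11.18 × r × (N/1000)²
RCF_original = 11.18 × 5.95 × (57.6)² = 11.18 × 5.95 × 3,317.76 ≈ 220,700.7 × g
Target RCF = 0.5 × 220,700.7 ≈ 110,350.4 × g
Your rotor: r = 42 mm = 4.2 cm
110,350.4 = 11.18 × 4.2 × (N/1000)²
(N/1000)² = 110,350.4 / 46.956 = 2350.081
N = 1000 × √2350.081 ≈ 48,477.6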